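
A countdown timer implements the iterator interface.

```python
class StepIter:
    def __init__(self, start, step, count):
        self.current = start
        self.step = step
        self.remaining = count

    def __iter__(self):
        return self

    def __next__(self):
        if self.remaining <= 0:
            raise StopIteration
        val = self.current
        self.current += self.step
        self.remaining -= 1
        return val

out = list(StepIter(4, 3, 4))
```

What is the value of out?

Step 1: StepIter starts at 4, increments by 3, for 4 steps:
  Yield 4, then current += 3
  Yield 7, then current += 3
  Yield 10, then current += 3
  Yield 13, then current += 3
Therefore out = [4, 7, 10, 13].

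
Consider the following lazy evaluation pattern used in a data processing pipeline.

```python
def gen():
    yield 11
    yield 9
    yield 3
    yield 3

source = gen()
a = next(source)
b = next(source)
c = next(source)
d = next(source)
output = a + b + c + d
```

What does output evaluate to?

Step 1: Create generator and consume all values:
  a = next(source) = 11
  b = next(source) = 9
  c = next(source) = 3
  d = next(source) = 3
Step 2: output = 11 + 9 + 3 + 3 = 26.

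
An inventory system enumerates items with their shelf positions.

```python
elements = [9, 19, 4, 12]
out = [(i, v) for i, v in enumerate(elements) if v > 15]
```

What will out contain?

Step 1: Filter enumerate([9, 19, 4, 12]) keeping v > 15:
  (0, 9): 9 <= 15, excluded
  (1, 19): 19 > 15, included
  (2, 4): 4 <= 15, excluded
  (3, 12): 12 <= 15, excluded
Therefore out = [(1, 19)].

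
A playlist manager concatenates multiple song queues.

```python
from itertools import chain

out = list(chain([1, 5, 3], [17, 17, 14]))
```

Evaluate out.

Step 1: chain() concatenates iterables: [1, 5, 3] + [17, 17, 14].
Therefore out = [1, 5, 3, 17, 17, 14].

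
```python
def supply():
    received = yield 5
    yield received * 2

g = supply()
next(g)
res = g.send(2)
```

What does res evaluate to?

Step 1: next(g) advances to first yield, producing 5.
Step 2: send(2) resumes, received = 2.
Step 3: yield received * 2 = 2 * 2 = 4.
Therefore res = 4.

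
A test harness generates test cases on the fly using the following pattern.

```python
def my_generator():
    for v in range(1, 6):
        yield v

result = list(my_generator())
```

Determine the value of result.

Step 1: The generator yields each value from range(1, 6).
Step 2: list() consumes all yields: [1, 2, 3, 4, 5].
Therefore result = [1, 2, 3, 4, 5].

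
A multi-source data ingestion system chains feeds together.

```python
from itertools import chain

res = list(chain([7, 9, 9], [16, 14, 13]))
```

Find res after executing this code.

Step 1: chain() concatenates iterables: [7, 9, 9] + [16, 14, 13].
Therefore res = [7, 9, 9, 16, 14, 13].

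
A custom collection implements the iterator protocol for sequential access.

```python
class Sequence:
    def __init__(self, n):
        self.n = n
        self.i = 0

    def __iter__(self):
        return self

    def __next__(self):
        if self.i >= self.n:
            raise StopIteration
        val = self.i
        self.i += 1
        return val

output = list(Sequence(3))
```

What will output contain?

Step 1: Sequence(3) creates an iterator counting 0 to 2.
Step 2: list() consumes all values: [0, 1, 2].
Therefore output = [0, 1, 2].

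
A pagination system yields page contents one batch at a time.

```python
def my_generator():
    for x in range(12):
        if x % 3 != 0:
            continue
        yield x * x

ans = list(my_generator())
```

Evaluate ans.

Step 1: Only yield x**2 when x is divisible by 3:
  x=0: 0 % 3 == 0, yield 0**2 = 0
  x=3: 3 % 3 == 0, yield 3**2 = 9
  x=6: 6 % 3 == 0, yield 6**2 = 36
  x=9: 9 % 3 == 0, yield 9**2 = 81
Therefore ans = [0, 9, 36, 81].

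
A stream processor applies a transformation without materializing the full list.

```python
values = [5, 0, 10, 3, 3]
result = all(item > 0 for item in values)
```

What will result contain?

Step 1: Check item > 0 for each element in [5, 0, 10, 3, 3]:
  5 > 0: True
  0 > 0: False
  10 > 0: True
  3 > 0: True
  3 > 0: True
Step 2: all() returns False.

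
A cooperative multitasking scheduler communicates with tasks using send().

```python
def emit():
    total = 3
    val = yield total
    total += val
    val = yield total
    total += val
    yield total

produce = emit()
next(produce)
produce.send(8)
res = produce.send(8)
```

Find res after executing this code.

Step 1: next() -> yield total=3.
Step 2: send(8) -> val=8, total = 3+8 = 11, yield 11.
Step 3: send(8) -> val=8, total = 11+8 = 19, yield 19.
Therefore res = 19.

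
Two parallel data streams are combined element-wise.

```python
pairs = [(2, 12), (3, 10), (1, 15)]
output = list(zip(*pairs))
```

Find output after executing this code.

Step 1: zip(*pairs) transposes: unzips [(2, 12), (3, 10), (1, 15)] into separate sequences.
Step 2: First elements: (2, 3, 1), second elements: (12, 10, 15).
Therefore output = [(2, 3, 1), (12, 10, 15)].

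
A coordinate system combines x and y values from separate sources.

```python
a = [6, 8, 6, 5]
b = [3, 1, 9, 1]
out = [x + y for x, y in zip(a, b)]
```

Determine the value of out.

Step 1: Add corresponding elements:
  6 + 3 = 9
  8 + 1 = 9
  6 + 9 = 15
  5 + 1 = 6
Therefore out = [9, 9, 15, 6].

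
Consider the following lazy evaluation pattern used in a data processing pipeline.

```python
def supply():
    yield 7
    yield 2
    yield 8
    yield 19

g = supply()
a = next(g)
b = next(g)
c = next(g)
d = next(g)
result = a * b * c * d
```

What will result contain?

Step 1: Create generator and consume all values:
  a = next(g) = 7
  b = next(g) = 2
  c = next(g) = 8
  d = next(g) = 19
Step 2: result = 7 * 2 * 8 * 19 = 2128.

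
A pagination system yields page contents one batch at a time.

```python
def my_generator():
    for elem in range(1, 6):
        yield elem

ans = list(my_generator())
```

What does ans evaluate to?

Step 1: The generator yields each value from range(1, 6).
Step 2: list() consumes all yields: [1, 2, 3, 4, 5].
Therefore ans = [1, 2, 3, 4, 5].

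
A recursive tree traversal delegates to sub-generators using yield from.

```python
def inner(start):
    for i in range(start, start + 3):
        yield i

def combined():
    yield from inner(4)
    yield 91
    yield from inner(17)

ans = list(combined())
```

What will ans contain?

Step 1: combined() delegates to inner(4):
  yield 4
  yield 5
  yield 6
Step 2: yield 91
Step 3: Delegates to inner(17):
  yield 17
  yield 18
  yield 19
Therefore ans = [4, 5, 6, 91, 17, 18, 19].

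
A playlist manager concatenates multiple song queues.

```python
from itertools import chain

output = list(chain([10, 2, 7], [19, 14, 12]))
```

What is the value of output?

Step 1: chain() concatenates iterables: [10, 2, 7] + [19, 14, 12].
Therefore output = [10, 2, 7, 19, 14, 12].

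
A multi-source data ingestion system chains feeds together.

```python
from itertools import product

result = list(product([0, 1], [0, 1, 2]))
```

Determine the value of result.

Step 1: product([0, 1], [0, 1, 2]) gives all pairs:
  (0, 0)
  (0, 1)
  (0, 2)
  (1, 0)
  (1, 1)
  (1, 2)
Therefore result = [(0, 0), (0, 1), (0, 2), (1, 0), (1, 1), (1, 2)].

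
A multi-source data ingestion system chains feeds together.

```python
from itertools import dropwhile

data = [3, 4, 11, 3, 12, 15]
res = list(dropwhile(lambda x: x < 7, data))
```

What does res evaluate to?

Step 1: dropwhile drops elements while < 7:
  3 < 7: dropped
  4 < 7: dropped
  11: kept (dropping stopped)
Step 2: Remaining elements kept regardless of condition.
Therefore res = [11, 3, 12, 15].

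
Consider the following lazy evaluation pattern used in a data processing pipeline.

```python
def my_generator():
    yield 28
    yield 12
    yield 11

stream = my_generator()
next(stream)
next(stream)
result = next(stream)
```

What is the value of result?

Step 1: my_generator() creates a generator.
Step 2: next(stream) yields 28 (consumed and discarded).
Step 3: next(stream) yields 12 (consumed and discarded).
Step 4: next(stream) yields 11, assigned to result.
Therefore result = 11.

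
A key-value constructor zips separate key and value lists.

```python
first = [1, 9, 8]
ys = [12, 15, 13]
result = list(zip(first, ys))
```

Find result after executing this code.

Step 1: zip pairs elements at same index:
  Index 0: (1, 12)
  Index 1: (9, 15)
  Index 2: (8, 13)
Therefore result = [(1, 12), (9, 15), (8, 13)].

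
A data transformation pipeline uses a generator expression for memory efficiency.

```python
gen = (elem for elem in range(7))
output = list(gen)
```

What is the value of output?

Step 1: Generator expression iterates range(7): [0, 1, 2, 3, 4, 5, 6].
Step 2: list() collects all values.
Therefore output = [0, 1, 2, 3, 4, 5, 6].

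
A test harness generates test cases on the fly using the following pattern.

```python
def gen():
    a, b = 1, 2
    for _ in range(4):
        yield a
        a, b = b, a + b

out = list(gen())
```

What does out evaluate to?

Step 1: Fibonacci-like sequence starting with a=1, b=2:
  Iteration 1: yield a=1, then a,b = 2,3
  Iteration 2: yield a=2, then a,b = 3,5
  Iteration 3: yield a=3, then a,b = 5,8
  Iteration 4: yield a=5, then a,b = 8,13
Therefore out = [1, 2, 3, 5].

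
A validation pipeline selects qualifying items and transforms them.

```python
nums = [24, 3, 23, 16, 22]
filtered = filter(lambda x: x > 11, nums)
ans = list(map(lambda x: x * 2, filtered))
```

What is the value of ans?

Step 1: Filter nums for elements > 11:
  24: kept
  3: removed
  23: kept
  16: kept
  22: kept
Step 2: Map x * 2 on filtered [24, 23, 16, 22]:
  24 -> 48
  23 -> 46
  16 -> 32
  22 -> 44
Therefore ans = [48, 46, 32, 44].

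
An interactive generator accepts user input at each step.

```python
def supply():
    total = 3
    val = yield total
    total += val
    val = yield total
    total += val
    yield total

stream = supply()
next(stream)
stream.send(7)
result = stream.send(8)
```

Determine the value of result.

Step 1: next() -> yield total=3.
Step 2: send(7) -> val=7, total = 3+7 = 10, yield 10.
Step 3: send(8) -> val=8, total = 10+8 = 18, yield 18.
Therefore result = 18.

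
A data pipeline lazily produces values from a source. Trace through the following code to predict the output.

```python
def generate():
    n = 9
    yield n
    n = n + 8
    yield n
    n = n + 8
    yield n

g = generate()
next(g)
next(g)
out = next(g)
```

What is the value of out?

Step 1: Trace through generator execution:
  Yield 1: n starts at 9, yield 9
  Yield 2: n = 9 + 8 = 17, yield 17
  Yield 3: n = 17 + 8 = 25, yield 25
Step 2: First next() gets 9, second next() gets the second value, third next() yields 25.
Therefore out = 25.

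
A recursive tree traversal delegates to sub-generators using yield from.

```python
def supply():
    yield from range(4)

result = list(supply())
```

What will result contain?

Step 1: yield from delegates to the iterable, yielding each element.
Step 2: Collected values: [0, 1, 2, 3].
Therefore result = [0, 1, 2, 3].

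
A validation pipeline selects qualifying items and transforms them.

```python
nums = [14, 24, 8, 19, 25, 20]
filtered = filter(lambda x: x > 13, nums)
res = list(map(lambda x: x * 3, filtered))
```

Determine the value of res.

Step 1: Filter nums for elements > 13:
  14: kept
  24: kept
  8: removed
  19: kept
  25: kept
  20: kept
Step 2: Map x * 3 on filtered [14, 24, 19, 25, 20]:
  14 -> 42
  24 -> 72
  19 -> 57
  25 -> 75
  20 -> 60
Therefore res = [42, 72, 57, 75, 60].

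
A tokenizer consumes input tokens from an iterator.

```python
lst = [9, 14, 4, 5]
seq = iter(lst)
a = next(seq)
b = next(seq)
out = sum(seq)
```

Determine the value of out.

Step 1: Create iterator over [9, 14, 4, 5].
Step 2: a = next() = 9, b = next() = 14.
Step 3: sum() of remaining [4, 5] = 9.
Therefore out = 9.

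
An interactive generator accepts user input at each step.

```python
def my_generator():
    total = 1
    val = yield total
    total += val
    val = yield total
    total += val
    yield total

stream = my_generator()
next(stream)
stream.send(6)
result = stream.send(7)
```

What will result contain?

Step 1: next() -> yield total=1.
Step 2: send(6) -> val=6, total = 1+6 = 7, yield 7.
Step 3: send(7) -> val=7, total = 7+7 = 14, yield 14.
Therefore result = 14.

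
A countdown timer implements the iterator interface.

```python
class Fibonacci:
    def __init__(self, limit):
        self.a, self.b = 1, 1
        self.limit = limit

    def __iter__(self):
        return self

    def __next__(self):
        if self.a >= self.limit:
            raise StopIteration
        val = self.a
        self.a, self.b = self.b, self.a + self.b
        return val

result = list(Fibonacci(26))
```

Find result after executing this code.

Step 1: Fibonacci-like sequence (a=1, b=1) until >= 26:
  Yield 1, then a,b = 1,2
  Yield 1, then a,b = 2,3
  Yield 2, then a,b = 3,5
  Yield 3, then a,b = 5,8
  Yield 5, then a,b = 8,13
  Yield 8, then a,b = 13,21
  Yield 13, then a,b = 21,34
  Yield 21, then a,b = 34,55
Step 2: 34 >= 26, stop.
Therefore result = [1, 1, 2, 3, 5, 8, 13, 21].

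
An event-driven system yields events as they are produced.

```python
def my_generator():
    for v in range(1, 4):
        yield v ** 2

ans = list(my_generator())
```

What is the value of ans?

Step 1: For each v in range(1, 4), yield v**2:
  v=1: yield 1**2 = 1
  v=2: yield 2**2 = 4
  v=3: yield 3**2 = 9
Therefore ans = [1, 4, 9].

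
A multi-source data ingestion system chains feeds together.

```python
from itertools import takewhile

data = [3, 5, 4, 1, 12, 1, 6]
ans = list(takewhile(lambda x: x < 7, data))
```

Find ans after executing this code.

Step 1: takewhile stops at first element >= 7:
  3 < 7: take
  5 < 7: take
  4 < 7: take
  1 < 7: take
  12 >= 7: stop
Therefore ans = [3, 5, 4, 1].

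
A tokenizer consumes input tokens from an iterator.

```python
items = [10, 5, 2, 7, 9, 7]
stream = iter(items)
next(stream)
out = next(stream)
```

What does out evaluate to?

Step 1: Create iterator over [10, 5, 2, 7, 9, 7].
Step 2: next() consumes 10.
Step 3: next() returns 5.
Therefore out = 5.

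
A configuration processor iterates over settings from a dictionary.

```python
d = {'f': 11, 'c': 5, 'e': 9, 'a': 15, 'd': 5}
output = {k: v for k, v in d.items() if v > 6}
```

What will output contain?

Step 1: Filter items where value > 6:
  'f': 11 > 6: kept
  'c': 5 <= 6: removed
  'e': 9 > 6: kept
  'a': 15 > 6: kept
  'd': 5 <= 6: removed
Therefore output = {'f': 11, 'e': 9, 'a': 15}.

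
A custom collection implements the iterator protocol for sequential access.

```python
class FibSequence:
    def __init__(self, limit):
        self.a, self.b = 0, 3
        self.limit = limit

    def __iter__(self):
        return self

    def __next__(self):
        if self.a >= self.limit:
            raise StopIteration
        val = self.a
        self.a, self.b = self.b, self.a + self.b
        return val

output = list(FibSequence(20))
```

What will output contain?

Step 1: Fibonacci-like sequence (a=0, b=3) until >= 20:
  Yield 0, then a,b = 3,3
  Yield 3, then a,b = 3,6
  Yield 3, then a,b = 6,9
  Yield 6, then a,b = 9,15
  Yield 9, then a,b = 15,24
  Yield 15, then a,b = 24,39
Step 2: 24 >= 20, stop.
Therefore output = [0, 3, 3, 6, 9, 15].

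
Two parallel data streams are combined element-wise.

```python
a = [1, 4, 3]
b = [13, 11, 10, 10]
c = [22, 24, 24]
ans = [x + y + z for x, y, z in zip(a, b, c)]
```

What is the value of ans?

Step 1: zip three lists (truncates to shortest, len=3):
  1 + 13 + 22 = 36
  4 + 11 + 24 = 39
  3 + 10 + 24 = 37
Therefore ans = [36, 39, 37].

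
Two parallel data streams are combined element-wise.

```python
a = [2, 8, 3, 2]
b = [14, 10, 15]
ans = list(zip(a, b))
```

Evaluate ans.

Step 1: zip stops at shortest (len(a)=4, len(b)=3):
  Index 0: (2, 14)
  Index 1: (8, 10)
  Index 2: (3, 15)
Step 2: Last element of a (2) has no pair, dropped.
Therefore ans = [(2, 14), (8, 10), (3, 15)].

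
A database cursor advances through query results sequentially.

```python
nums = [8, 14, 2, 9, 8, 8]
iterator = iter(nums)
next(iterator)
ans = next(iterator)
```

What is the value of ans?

Step 1: Create iterator over [8, 14, 2, 9, 8, 8].
Step 2: next() consumes 8.
Step 3: next() returns 14.
Therefore ans = 14.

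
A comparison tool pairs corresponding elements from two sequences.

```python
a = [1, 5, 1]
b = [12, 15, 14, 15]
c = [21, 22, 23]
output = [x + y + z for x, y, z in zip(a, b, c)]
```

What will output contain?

Step 1: zip three lists (truncates to shortest, len=3):
  1 + 12 + 21 = 34
  5 + 15 + 22 = 42
  1 + 14 + 23 = 38
Therefore output = [34, 42, 38].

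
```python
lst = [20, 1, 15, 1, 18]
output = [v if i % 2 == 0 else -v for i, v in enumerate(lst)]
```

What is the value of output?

Step 1: For each (i, v), keep v if i is even, negate if odd:
  i=0 (even): keep 20
  i=1 (odd): negate to -1
  i=2 (even): keep 15
  i=3 (odd): negate to -1
  i=4 (even): keep 18
Therefore output = [20, -1, 15, -1, 18].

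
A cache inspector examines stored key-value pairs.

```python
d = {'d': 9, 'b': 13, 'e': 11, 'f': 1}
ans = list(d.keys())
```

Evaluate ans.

Step 1: d.keys() returns the dictionary keys in insertion order.
Therefore ans = ['d', 'b', 'e', 'f'].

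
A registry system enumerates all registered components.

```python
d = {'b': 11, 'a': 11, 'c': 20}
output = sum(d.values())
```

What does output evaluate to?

Step 1: d.values() = [11, 11, 20].
Step 2: sum = 42.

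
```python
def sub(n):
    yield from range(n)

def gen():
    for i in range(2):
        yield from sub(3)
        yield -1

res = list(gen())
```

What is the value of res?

Step 1: For each i in range(2):
  i=0: yield from sub(3) -> [0, 1, 2], then yield -1
  i=1: yield from sub(3) -> [0, 1, 2], then yield -1
Therefore res = [0, 1, 2, -1, 0, 1, 2, -1].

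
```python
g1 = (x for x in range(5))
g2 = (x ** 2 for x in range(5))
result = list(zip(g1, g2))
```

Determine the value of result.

Step 1: g1 produces [0, 1, 2, 3, 4].
Step 2: g2 produces [0, 1, 4, 9, 16].
Step 3: zip pairs them: [(0, 0), (1, 1), (2, 4), (3, 9), (4, 16)].
Therefore result = [(0, 0), (1, 1), (2, 4), (3, 9), (4, 16)].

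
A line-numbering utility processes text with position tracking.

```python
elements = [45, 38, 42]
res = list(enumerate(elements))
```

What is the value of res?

Step 1: enumerate pairs each element with its index:
  (0, 45)
  (1, 38)
  (2, 42)
Therefore res = [(0, 45), (1, 38), (2, 42)].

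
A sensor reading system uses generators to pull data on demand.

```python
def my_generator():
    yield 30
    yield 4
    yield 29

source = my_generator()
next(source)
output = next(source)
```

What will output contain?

Step 1: my_generator() creates a generator.
Step 2: next(source) yields 30 (consumed and discarded).
Step 3: next(source) yields 4, assigned to output.
Therefore output = 4.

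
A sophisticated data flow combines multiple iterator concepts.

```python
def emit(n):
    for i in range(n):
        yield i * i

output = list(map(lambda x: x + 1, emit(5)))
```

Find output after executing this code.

Step 1: emit(5) yields squares: [0, 1, 4, 9, 16].
Step 2: map adds 1 to each: [1, 2, 5, 10, 17].
Therefore output = [1, 2, 5, 10, 17].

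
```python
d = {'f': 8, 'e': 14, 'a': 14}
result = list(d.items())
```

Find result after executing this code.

Step 1: d.items() returns (key, value) pairs in insertion order.
Therefore result = [('f', 8), ('e', 14), ('a', 14)].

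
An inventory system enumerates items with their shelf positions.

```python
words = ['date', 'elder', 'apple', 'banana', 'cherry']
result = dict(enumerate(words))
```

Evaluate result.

Step 1: enumerate pairs indices with words:
  0 -> 'date'
  1 -> 'elder'
  2 -> 'apple'
  3 -> 'banana'
  4 -> 'cherry'
Therefore result = {0: 'date', 1: 'elder', 2: 'apple', 3: 'banana', 4: 'cherry'}.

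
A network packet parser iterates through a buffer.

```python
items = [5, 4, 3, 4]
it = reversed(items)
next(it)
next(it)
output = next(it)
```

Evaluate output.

Step 1: reversed([5, 4, 3, 4]) gives iterator: [4, 3, 4, 5].
Step 2: First next() = 4, second next() = 3.
Step 3: Third next() = 4.
Therefore output = 4.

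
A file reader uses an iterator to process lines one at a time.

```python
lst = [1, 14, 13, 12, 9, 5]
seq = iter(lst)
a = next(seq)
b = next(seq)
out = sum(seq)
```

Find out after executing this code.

Step 1: Create iterator over [1, 14, 13, 12, 9, 5].
Step 2: a = next() = 1, b = next() = 14.
Step 3: sum() of remaining [13, 12, 9, 5] = 39.
Therefore out = 39.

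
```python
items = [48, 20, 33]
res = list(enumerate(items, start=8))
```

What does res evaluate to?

Step 1: enumerate with start=8:
  (8, 48)
  (9, 20)
  (10, 33)
Therefore res = [(8, 48), (9, 20), (10, 33)].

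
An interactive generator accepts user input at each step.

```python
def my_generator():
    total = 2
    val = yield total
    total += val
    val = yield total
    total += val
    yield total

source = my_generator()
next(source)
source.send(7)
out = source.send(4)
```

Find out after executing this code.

Step 1: next() -> yield total=2.
Step 2: send(7) -> val=7, total = 2+7 = 9, yield 9.
Step 3: send(4) -> val=4, total = 9+4 = 13, yield 13.
Therefore out = 13.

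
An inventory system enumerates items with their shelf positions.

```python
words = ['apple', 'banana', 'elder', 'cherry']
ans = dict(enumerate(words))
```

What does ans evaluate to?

Step 1: enumerate pairs indices with words:
  0 -> 'apple'
  1 -> 'banana'
  2 -> 'elder'
  3 -> 'cherry'
Therefore ans = {0: 'apple', 1: 'banana', 2: 'elder', 3: 'cherry'}.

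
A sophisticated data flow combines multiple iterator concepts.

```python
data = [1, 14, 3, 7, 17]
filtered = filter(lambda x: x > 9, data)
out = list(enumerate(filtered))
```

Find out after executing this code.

Step 1: Filter [1, 14, 3, 7, 17] for > 9: [14, 17].
Step 2: enumerate re-indexes from 0: [(0, 14), (1, 17)].
Therefore out = [(0, 14), (1, 17)].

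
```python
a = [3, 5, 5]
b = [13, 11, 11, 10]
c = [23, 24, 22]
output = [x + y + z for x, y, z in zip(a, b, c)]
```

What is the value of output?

Step 1: zip three lists (truncates to shortest, len=3):
  3 + 13 + 23 = 39
  5 + 11 + 24 = 40
  5 + 11 + 22 = 38
Therefore output = [39, 40, 38].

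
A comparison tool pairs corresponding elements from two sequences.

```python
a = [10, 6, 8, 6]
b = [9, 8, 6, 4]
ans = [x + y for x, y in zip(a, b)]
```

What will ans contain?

Step 1: Add corresponding elements:
  10 + 9 = 19
  6 + 8 = 14
  8 + 6 = 14
  6 + 4 = 10
Therefore ans = [19, 14, 14, 10].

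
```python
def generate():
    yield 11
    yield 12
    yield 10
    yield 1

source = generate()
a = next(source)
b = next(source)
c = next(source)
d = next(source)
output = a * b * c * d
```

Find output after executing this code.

Step 1: Create generator and consume all values:
  a = next(source) = 11
  b = next(source) = 12
  c = next(source) = 10
  d = next(source) = 1
Step 2: output = 11 * 12 * 10 * 1 = 1320.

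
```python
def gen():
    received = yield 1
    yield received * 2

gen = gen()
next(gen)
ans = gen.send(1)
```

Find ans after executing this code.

Step 1: next(gen) advances to first yield, producing 1.
Step 2: send(1) resumes, received = 1.
Step 3: yield received * 2 = 1 * 2 = 2.
Therefore ans = 2.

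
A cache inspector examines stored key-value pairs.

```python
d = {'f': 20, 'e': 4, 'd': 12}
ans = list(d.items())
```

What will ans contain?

Step 1: d.items() returns (key, value) pairs in insertion order.
Therefore ans = [('f', 20), ('e', 4), ('d', 12)].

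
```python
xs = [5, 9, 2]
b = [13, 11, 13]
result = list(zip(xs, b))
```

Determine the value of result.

Step 1: zip pairs elements at same index:
  Index 0: (5, 13)
  Index 1: (9, 11)
  Index 2: (2, 13)
Therefore result = [(5, 13), (9, 11), (2, 13)].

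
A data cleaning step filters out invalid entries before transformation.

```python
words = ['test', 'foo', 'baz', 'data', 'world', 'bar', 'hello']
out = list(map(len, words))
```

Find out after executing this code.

Step 1: Map len() to each word:
  'test' -> 4
  'foo' -> 3
  'baz' -> 3
  'data' -> 4
  'world' -> 5
  'bar' -> 3
  'hello' -> 5
Therefore out = [4, 3, 3, 4, 5, 3, 5].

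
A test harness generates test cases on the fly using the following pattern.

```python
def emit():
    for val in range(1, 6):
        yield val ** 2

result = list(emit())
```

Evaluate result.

Step 1: For each val in range(1, 6), yield val**2:
  val=1: yield 1**2 = 1
  val=2: yield 2**2 = 4
  val=3: yield 3**2 = 9
  val=4: yield 4**2 = 16
  val=5: yield 5**2 = 25
Therefore result = [1, 4, 9, 16, 25].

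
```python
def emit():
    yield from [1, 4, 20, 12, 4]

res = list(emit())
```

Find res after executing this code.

Step 1: yield from delegates to the iterable, yielding each element.
Step 2: Collected values: [1, 4, 20, 12, 4].
Therefore res = [1, 4, 20, 12, 4].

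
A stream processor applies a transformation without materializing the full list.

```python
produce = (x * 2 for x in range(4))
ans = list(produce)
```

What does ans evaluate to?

Step 1: For each x in range(4), compute x*2:
  x=0: 0*2 = 0
  x=1: 1*2 = 2
  x=2: 2*2 = 4
  x=3: 3*2 = 6
Therefore ans = [0, 2, 4, 6].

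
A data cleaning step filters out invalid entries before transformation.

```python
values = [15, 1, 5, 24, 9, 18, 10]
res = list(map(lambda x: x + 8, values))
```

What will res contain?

Step 1: Apply lambda x: x + 8 to each element:
  15 -> 23
  1 -> 9
  5 -> 13
  24 -> 32
  9 -> 17
  18 -> 26
  10 -> 18
Therefore res = [23, 9, 13, 32, 17, 26, 18].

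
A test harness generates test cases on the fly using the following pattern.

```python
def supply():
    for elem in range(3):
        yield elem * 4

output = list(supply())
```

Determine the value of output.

Step 1: For each elem in range(3), yield elem * 4:
  elem=0: yield 0 * 4 = 0
  elem=1: yield 1 * 4 = 4
  elem=2: yield 2 * 4 = 8
Therefore output = [0, 4, 8].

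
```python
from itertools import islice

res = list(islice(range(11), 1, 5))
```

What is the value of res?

Step 1: islice(range(11), 1, 5) takes elements at indices [1, 5).
Step 2: Elements: [1, 2, 3, 4].
Therefore res = [1, 2, 3, 4].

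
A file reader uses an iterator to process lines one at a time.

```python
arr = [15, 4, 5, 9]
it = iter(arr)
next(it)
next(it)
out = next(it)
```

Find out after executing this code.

Step 1: Create iterator over [15, 4, 5, 9].
Step 2: next() consumes 15.
Step 3: next() consumes 4.
Step 4: next() returns 5.
Therefore out = 5.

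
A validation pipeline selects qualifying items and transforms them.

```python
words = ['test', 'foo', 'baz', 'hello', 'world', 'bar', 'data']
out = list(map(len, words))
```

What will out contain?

Step 1: Map len() to each word:
  'test' -> 4
  'foo' -> 3
  'baz' -> 3
  'hello' -> 5
  'world' -> 5
  'bar' -> 3
  'data' -> 4
Therefore out = [4, 3, 3, 5, 5, 3, 4].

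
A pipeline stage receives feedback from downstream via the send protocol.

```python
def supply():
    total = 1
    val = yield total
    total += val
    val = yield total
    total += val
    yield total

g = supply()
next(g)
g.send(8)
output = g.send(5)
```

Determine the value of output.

Step 1: next() -> yield total=1.
Step 2: send(8) -> val=8, total = 1+8 = 9, yield 9.
Step 3: send(5) -> val=5, total = 9+5 = 14, yield 14.
Therefore output = 14.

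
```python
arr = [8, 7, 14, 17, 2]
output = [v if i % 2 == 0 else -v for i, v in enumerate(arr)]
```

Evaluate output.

Step 1: For each (i, v), keep v if i is even, negate if odd:
  i=0 (even): keep 8
  i=1 (odd): negate to -7
  i=2 (even): keep 14
  i=3 (odd): negate to -17
  i=4 (even): keep 2
Therefore output = [8, -7, 14, -17, 2].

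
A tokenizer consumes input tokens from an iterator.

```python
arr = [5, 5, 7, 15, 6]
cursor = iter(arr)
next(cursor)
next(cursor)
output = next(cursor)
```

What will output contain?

Step 1: Create iterator over [5, 5, 7, 15, 6].
Step 2: next() consumes 5.
Step 3: next() consumes 5.
Step 4: next() returns 7.
Therefore output = 7.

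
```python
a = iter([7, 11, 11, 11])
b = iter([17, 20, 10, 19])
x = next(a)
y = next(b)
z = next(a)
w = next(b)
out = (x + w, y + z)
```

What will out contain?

Step 1: a iterates [7, 11, 11, 11], b iterates [17, 20, 10, 19].
Step 2: x = next(a) = 7, y = next(b) = 17.
Step 3: z = next(a) = 11, w = next(b) = 20.
Step 4: out = (7 + 20, 17 + 11) = (27, 28).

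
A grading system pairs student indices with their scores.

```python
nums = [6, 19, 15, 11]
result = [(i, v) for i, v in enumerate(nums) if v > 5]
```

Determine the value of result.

Step 1: Filter enumerate([6, 19, 15, 11]) keeping v > 5:
  (0, 6): 6 > 5, included
  (1, 19): 19 > 5, included
  (2, 15): 15 > 5, included
  (3, 11): 11 > 5, included
Therefore result = [(0, 6), (1, 19), (2, 15), (3, 11)].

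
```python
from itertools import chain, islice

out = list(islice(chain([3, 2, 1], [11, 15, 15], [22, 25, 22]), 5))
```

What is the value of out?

Step 1: chain([3, 2, 1], [11, 15, 15], [22, 25, 22]) = [3, 2, 1, 11, 15, 15, 22, 25, 22].
Step 2: islice takes first 5 elements: [3, 2, 1, 11, 15].
Therefore out = [3, 2, 1, 11, 15].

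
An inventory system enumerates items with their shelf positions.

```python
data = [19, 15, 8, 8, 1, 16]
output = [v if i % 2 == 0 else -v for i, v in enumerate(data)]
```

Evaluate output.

Step 1: For each (i, v), keep v if i is even, negate if odd:
  i=0 (even): keep 19
  i=1 (odd): negate to -15
  i=2 (even): keep 8
  i=3 (odd): negate to -8
  i=4 (even): keep 1
  i=5 (odd): negate to -16
Therefore output = [19, -15, 8, -8, 1, -16].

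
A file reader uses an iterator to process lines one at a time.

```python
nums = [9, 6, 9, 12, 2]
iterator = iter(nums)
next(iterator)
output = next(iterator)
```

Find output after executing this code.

Step 1: Create iterator over [9, 6, 9, 12, 2].
Step 2: next() consumes 9.
Step 3: next() returns 6.
Therefore output = 6.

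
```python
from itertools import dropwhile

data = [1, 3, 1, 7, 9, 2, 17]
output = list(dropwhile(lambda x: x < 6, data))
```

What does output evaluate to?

Step 1: dropwhile drops elements while < 6:
  1 < 6: dropped
  3 < 6: dropped
  1 < 6: dropped
  7: kept (dropping stopped)
Step 2: Remaining elements kept regardless of condition.
Therefore output = [7, 9, 2, 17].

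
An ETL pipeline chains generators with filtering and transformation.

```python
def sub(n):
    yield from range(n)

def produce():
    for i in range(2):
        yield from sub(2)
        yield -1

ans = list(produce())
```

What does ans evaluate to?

Step 1: For each i in range(2):
  i=0: yield from sub(2) -> [0, 1], then yield -1
  i=1: yield from sub(2) -> [0, 1], then yield -1
Therefore ans = [0, 1, -1, 0, 1, -1].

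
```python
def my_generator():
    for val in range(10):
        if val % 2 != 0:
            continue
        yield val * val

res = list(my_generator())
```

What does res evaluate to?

Step 1: Only yield val**2 when val is divisible by 2:
  val=0: 0 % 2 == 0, yield 0**2 = 0
  val=2: 2 % 2 == 0, yield 2**2 = 4
  val=4: 4 % 2 == 0, yield 4**2 = 16
  val=6: 6 % 2 == 0, yield 6**2 = 36
  val=8: 8 % 2 == 0, yield 8**2 = 64
Therefore res = [0, 4, 16, 36, 64].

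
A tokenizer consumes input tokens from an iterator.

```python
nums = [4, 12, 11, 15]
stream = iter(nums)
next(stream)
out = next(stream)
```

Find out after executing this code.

Step 1: Create iterator over [4, 12, 11, 15].
Step 2: next() consumes 4.
Step 3: next() returns 12.
Therefore out = 12.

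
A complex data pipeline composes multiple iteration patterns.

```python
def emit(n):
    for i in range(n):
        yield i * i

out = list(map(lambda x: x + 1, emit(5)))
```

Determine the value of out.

Step 1: emit(5) yields squares: [0, 1, 4, 9, 16].
Step 2: map adds 1 to each: [1, 2, 5, 10, 17].
Therefore out = [1, 2, 5, 10, 17].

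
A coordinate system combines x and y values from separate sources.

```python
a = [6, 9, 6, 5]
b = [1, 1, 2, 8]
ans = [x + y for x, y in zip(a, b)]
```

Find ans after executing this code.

Step 1: Add corresponding elements:
  6 + 1 = 7
  9 + 1 = 10
  6 + 2 = 8
  5 + 8 = 13
Therefore ans = [7, 10, 8, 13].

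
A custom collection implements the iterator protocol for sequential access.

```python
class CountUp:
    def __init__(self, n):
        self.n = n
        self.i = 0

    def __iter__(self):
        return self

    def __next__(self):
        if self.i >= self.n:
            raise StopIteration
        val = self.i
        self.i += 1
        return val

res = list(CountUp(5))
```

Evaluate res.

Step 1: CountUp(5) creates an iterator counting 0 to 4.
Step 2: list() consumes all values: [0, 1, 2, 3, 4].
Therefore res = [0, 1, 2, 3, 4].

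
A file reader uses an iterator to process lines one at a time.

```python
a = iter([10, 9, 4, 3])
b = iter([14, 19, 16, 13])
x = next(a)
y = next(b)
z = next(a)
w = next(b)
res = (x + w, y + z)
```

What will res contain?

Step 1: a iterates [10, 9, 4, 3], b iterates [14, 19, 16, 13].
Step 2: x = next(a) = 10, y = next(b) = 14.
Step 3: z = next(a) = 9, w = next(b) = 19.
Step 4: res = (10 + 19, 14 + 9) = (29, 23).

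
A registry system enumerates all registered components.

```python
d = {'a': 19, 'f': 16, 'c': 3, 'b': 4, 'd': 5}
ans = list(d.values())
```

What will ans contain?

Step 1: d.values() returns the dictionary values in insertion order.
Therefore ans = [19, 16, 3, 4, 5].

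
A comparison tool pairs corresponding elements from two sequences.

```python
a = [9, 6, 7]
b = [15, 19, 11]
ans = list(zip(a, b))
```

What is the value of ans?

Step 1: zip pairs elements at same index:
  Index 0: (9, 15)
  Index 1: (6, 19)
  Index 2: (7, 11)
Therefore ans = [(9, 15), (6, 19), (7, 11)].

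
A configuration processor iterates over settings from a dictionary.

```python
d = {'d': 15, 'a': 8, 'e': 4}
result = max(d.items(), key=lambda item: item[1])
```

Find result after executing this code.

Step 1: Find item with maximum value:
  ('d', 15)
  ('a', 8)
  ('e', 4)
Step 2: Maximum value is 15 at key 'd'.
Therefore result = ('d', 15).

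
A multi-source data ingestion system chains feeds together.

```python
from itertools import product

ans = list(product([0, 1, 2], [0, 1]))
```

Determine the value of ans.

Step 1: product([0, 1, 2], [0, 1]) gives all pairs:
  (0, 0)
  (0, 1)
  (1, 0)
  (1, 1)
  (2, 0)
  (2, 1)
Therefore ans = [(0, 0), (0, 1), (1, 0), (1, 1), (2, 0), (2, 1)].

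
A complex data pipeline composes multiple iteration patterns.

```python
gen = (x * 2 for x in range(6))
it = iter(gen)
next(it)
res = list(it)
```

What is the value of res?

Step 1: Generator produces [0, 2, 4, 6, 8, 10].
Step 2: next(it) consumes first element (0).
Step 3: list(it) collects remaining: [2, 4, 6, 8, 10].
Therefore res = [2, 4, 6, 8, 10].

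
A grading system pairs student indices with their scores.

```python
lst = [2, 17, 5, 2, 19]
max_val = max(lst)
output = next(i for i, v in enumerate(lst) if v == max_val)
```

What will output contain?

Step 1: max([2, 17, 5, 2, 19]) = 19.
Step 2: Find first index where value == 19:
  Index 0: 2 != 19
  Index 1: 17 != 19
  Index 2: 5 != 19
  Index 3: 2 != 19
  Index 4: 19 == 19, found!
Therefore output = 4.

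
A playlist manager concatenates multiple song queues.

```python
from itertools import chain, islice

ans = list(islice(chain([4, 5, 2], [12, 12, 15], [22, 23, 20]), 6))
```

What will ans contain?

Step 1: chain([4, 5, 2], [12, 12, 15], [22, 23, 20]) = [4, 5, 2, 12, 12, 15, 22, 23, 20].
Step 2: islice takes first 6 elements: [4, 5, 2, 12, 12, 15].
Therefore ans = [4, 5, 2, 12, 12, 15].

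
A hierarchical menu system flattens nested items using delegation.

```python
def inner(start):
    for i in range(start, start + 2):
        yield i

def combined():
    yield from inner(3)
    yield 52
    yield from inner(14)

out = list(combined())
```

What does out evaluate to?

Step 1: combined() delegates to inner(3):
  yield 3
  yield 4
Step 2: yield 52
Step 3: Delegates to inner(14):
  yield 14
  yield 15
Therefore out = [3, 4, 52, 14, 15].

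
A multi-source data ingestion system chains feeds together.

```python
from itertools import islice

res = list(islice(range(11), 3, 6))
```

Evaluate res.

Step 1: islice(range(11), 3, 6) takes elements at indices [3, 6).
Step 2: Elements: [3, 4, 5].
Therefore res = [3, 4, 5].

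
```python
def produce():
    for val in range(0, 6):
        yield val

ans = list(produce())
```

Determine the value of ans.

Step 1: The generator yields each value from range(0, 6).
Step 2: list() consumes all yields: [0, 1, 2, 3, 4, 5].
Therefore ans = [0, 1, 2, 3, 4, 5].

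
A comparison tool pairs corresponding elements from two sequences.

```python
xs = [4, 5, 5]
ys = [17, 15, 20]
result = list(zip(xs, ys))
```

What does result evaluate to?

Step 1: zip pairs elements at same index:
  Index 0: (4, 17)
  Index 1: (5, 15)
  Index 2: (5, 20)
Therefore result = [(4, 17), (5, 15), (5, 20)].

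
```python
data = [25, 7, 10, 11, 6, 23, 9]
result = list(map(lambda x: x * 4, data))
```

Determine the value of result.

Step 1: Apply lambda x: x * 4 to each element:
  25 -> 100
  7 -> 28
  10 -> 40
  11 -> 44
  6 -> 24
  23 -> 92
  9 -> 36
Therefore result = [100, 28, 40, 44, 24, 92, 36].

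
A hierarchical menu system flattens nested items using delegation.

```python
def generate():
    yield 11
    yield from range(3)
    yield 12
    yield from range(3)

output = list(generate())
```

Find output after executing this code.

Step 1: Trace yields in order:
  yield 11
  yield 0
  yield 1
  yield 2
  yield 12
  yield 0
  yield 1
  yield 2
Therefore output = [11, 0, 1, 2, 12, 0, 1, 2].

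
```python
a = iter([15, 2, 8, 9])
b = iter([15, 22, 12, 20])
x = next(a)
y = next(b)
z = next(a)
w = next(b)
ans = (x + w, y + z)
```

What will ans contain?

Step 1: a iterates [15, 2, 8, 9], b iterates [15, 22, 12, 20].
Step 2: x = next(a) = 15, y = next(b) = 15.
Step 3: z = next(a) = 2, w = next(b) = 22.
Step 4: ans = (15 + 22, 15 + 2) = (37, 17).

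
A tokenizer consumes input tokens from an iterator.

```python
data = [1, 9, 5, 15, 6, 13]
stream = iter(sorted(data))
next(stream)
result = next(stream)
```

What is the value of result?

Step 1: sorted([1, 9, 5, 15, 6, 13]) = [1, 5, 6, 9, 13, 15].
Step 2: Create iterator and skip 1 elements.
Step 3: next() returns 5.
Therefore result = 5.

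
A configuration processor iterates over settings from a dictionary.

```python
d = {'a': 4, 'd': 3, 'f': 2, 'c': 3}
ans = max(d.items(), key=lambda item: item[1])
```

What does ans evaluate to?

Step 1: Find item with maximum value:
  ('a', 4)
  ('d', 3)
  ('f', 2)
  ('c', 3)
Step 2: Maximum value is 4 at key 'a'.
Therefore ans = ('a', 4).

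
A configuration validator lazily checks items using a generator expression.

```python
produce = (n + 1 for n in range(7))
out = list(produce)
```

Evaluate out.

Step 1: For each n in range(7), compute n+1:
  n=0: 0+1 = 1
  n=1: 1+1 = 2
  n=2: 2+1 = 3
  n=3: 3+1 = 4
  n=4: 4+1 = 5
  n=5: 5+1 = 6
  n=6: 6+1 = 7
Therefore out = [1, 2, 3, 4, 5, 6, 7].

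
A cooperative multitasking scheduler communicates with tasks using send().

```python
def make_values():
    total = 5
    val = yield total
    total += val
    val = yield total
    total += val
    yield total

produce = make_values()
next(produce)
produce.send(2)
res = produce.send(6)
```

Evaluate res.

Step 1: next() -> yield total=5.
Step 2: send(2) -> val=2, total = 5+2 = 7, yield 7.
Step 3: send(6) -> val=6, total = 7+6 = 13, yield 13.
Therefore res = 13.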